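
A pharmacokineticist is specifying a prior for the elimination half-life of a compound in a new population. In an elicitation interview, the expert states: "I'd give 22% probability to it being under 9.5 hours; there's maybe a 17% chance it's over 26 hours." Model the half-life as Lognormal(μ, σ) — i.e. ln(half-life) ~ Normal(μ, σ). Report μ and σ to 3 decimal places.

If T ~ Lognormal(μ,σ) then ln T ~ Normal(μ,σ), so the p-quantile of ln T is μ + z_p·σ.
ln(9.5) = 2.251 and ln(26) = 3.258; z_{0.22} = -0.7722, z_{0.83} = 0.9542.
σ = (3.258 − 2.251)/(0.9542 − (-0.7722)) = 0.583.
μ = 2.251 − (-0.7722)·0.583 = 2.702.

μ ≈ 2.702, σ ≈ 0.583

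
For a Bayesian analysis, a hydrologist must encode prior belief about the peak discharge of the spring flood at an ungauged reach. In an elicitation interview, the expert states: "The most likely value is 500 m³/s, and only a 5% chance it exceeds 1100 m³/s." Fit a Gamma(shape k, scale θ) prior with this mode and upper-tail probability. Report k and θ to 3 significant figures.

Gamma(k,θ) with k>1 has mode (k−1)θ, so θ = 500/(k−1).
Need P(X < 1100) = 0.95 with θ tied to k this way. Start at k = 2, θ = 500: P(X<1100) ≈ 0.645.
Too low — raise k to concentrate. Iterating converges to k ≈ 5.43.
Then θ = 500/(5.43−1) ≈ 113.

k ≈ 5.43, θ ≈ 113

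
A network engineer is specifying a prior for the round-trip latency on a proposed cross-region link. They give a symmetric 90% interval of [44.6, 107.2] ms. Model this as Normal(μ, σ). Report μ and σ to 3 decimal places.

A symmetric 90% interval runs μ ± z·σ with z = 1.645.
Half-width = 31.3, so σ = 31.3/1.645 = 19.029.
μ is the interval midpoint, 75.900.

μ = 75.900, σ = 19.029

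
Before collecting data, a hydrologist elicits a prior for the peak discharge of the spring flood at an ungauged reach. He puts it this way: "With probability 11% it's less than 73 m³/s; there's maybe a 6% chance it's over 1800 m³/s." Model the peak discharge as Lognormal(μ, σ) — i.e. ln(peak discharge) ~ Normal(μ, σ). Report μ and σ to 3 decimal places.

μ ≈ 5.704, σ ≈ 1.152

If T ~ Lognormal(μ,σ) then ln T ~ Normal(μ,σ), so the p-quantile of ln T is μ + z_p·σ.
ln(73) = 4.29 and ln(1800) = 7.496; z_{0.11} = -1.227, z_{0.94} = 1.555.
σ = (7.496 − 4.29)/(1.555 − (-1.227)) = 1.152.
μ = 4.29 − (-1.227)·1.152 = 5.704.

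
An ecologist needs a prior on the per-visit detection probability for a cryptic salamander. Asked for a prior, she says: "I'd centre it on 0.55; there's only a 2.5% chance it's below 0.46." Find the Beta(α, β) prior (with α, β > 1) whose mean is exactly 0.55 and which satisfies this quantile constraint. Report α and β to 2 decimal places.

α ≈ 64.93, β ≈ 53.13

With mean 0.55 fixed, write α = 0.55s, β = 0.45s where s = α+β.
Need P(θ < 0.46) = 0.025 under Beta(0.55s, 0.45s). Normal approximation: (q−m)/√(m(1−m)/s) ≈ z_{0.025} = -1.96, so s ≈ 0.55·0.45·(-1.96)²/(0.46−0.55)² = 117.4.
At s = 117.4: P(θ<0.46) ≈ 0.025. Adjusting to match 0.025 gives s ≈ 118.06.
So α = 0.55·118.06 ≈ 64.93, β = 0.45·118.06 ≈ 53.13.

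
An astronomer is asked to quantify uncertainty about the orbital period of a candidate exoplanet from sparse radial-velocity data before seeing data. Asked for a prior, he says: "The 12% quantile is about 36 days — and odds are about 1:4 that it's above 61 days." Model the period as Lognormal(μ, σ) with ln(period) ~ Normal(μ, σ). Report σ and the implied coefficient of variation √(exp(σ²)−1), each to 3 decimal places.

σ ≈ 0.262, CV ≈ 0.266

If T ~ Lognormal(μ,σ) then ln T ~ Normal(μ,σ), so the p-quantile of ln T is μ + z_p·σ.
ln(36) = 3.584 and ln(61) = 4.111; z_{0.12} = -1.175, z_{0.8} = 0.8416.
σ = (4.111 − 3.584)/(0.8416 − (-1.175)) = 0.262.
μ = 3.584 − (-1.175)·0.262 = 3.891.
CV = √(exp(σ²)−1) = √(exp(0.0684)−1) = 0.266.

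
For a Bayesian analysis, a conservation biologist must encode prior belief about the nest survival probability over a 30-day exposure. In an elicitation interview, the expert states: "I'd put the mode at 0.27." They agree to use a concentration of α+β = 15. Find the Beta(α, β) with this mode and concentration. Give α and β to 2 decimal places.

α = 4.51, β = 10.49

For α,β > 1 the Beta mode is (α−1)/(α+β−2). With α+β = 15, the mode is (α−1)/13.
Set (α−1)/13 = 0.27 → α = 1 + 0.27·13 = 4.51.
β = 15 − α = 10.49.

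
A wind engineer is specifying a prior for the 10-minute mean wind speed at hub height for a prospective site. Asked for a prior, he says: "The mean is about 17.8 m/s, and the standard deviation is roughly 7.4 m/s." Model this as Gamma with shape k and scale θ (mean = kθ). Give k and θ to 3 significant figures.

k ≈ 5.79, θ ≈ 3.08

For Gamma(k, scale θ): mean = kθ, variance = kθ², so CV = 1/√k.
CV = SD/mean = 7.4/17.8 = 0.4157, hence k = 1/CV² = 5.79.
Then θ = mean/k = 17.8/5.79 = 3.08.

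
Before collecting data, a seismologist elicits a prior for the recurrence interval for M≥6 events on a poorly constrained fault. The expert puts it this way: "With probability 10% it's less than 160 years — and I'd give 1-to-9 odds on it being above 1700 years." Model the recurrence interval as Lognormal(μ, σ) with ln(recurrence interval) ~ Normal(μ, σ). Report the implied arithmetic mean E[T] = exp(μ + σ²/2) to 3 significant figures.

E[T] ≈ 798 years

If T ~ Lognormal(μ,σ) then ln T ~ Normal(μ,σ), so the p-quantile of ln T is μ + z_p·σ.
ln(160) = 5.075 and ln(1700) = 7.438; z_{0.1} = -1.282, z_{0.9} = 1.282.
σ = (7.438 − 5.075)/(1.282 − (-1.282)) = 0.922.
μ = 5.075 − (-1.282)·0.922 = 6.257.
E[T] = exp(μ + σ²/2) = exp(6.257 + 0.4251) = 798 years.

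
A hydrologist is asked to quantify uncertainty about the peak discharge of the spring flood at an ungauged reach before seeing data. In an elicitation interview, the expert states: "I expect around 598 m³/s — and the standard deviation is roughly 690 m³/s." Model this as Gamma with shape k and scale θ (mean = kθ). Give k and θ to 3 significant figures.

For Gamma(k, scale θ): mean = kθ, variance = kθ², so CV = 1/√k.
CV = SD/mean = 690/598 = 1.154, hence k = 1/CV² = 0.751.
Then θ = mean/k = 598/0.751 = 796.

k ≈ 0.751, θ ≈ 796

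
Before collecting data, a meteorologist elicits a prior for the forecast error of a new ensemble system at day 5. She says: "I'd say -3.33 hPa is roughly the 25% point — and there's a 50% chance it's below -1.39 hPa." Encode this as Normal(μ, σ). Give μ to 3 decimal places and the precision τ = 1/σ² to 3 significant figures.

μ = -1.390, τ = 0.121

The p-quantile of Normal(μ,σ) is μ + z_p·σ, with z_{0.25} = -0.6745 and z_{0.5} = 0.
Eliminate σ: μ = (z₂·x₁ − z₁·x₂)/(z₂ − z₁) = (0·-3.33 − (-0.6745)·-1.39)/0.6745 = -1.390.
Then σ = (x₂ − x₁)/(z₂ − z₁) = (-1.39 − -3.33)/0.6745 = 2.876.
Precision τ = 1/σ² = 1/2.876² = 0.121.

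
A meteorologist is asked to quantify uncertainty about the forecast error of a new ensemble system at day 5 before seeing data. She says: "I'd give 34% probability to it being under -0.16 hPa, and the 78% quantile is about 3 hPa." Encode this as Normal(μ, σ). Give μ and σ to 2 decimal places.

μ = 0.94, σ = 2.67

For Normal(μ,σ), the p-quantile is μ + z_p·σ. Here z_{0.34} = -0.4125, z_{0.78} = 0.7722.
So -0.16 = μ − 0.4125σ and 3 = μ + 0.7722σ.
Subtracting: σ = (3 − -0.16)/(0.7722 − (-0.4125)) = 2.67.
Then μ = -0.16 − (-0.4125)·2.67 = 0.94.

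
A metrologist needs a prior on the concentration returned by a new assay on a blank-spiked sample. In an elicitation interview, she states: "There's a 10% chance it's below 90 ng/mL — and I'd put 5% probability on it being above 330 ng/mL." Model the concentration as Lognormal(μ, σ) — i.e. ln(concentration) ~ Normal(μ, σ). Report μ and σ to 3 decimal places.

μ ≈ 5.069, σ ≈ 0.444

If T ~ Lognormal(μ,σ) then ln T ~ Normal(μ,σ), so the p-quantile of ln T is μ + z_p·σ.
ln(90) = 4.5 and ln(330) = 5.799; z_{0.1} = -1.282, z_{0.95} = 1.645.
σ = (5.799 − 4.5)/(1.645 − (-1.282)) = 0.444.
μ = 4.5 − (-1.282)·0.444 = 5.069.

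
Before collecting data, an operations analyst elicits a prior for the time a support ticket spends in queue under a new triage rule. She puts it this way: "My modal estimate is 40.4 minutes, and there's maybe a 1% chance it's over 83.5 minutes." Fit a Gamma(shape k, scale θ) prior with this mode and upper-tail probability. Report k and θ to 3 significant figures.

Gamma(k,θ) with k>1 has mode (k−1)θ, so θ = 40.4/(k−1).
Need P(X < 83.5) = 0.99 with θ tied to k this way. Start at k = 2, θ = 40.4: P(X<83.5) ≈ 0.612.
Too low — raise k to concentrate. Iterating converges to k ≈ 10.3.
Then θ = 40.4/(10.3−1) ≈ 4.36.

k ≈ 10.3, θ ≈ 4.36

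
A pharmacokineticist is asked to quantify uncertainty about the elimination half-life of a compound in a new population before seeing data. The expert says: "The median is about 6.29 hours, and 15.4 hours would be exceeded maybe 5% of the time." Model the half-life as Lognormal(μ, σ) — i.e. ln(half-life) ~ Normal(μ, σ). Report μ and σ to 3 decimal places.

μ ≈ 1.839, σ ≈ 0.544

If T ~ Lognormal(μ,σ) then ln T ~ Normal(μ,σ), so the p-quantile of ln T is μ + z_p·σ.
ln(6.29) = 1.839 and ln(15.4) = 2.734; z_{0.5} = 0, z_{0.95} = 1.645.
σ = (2.734 − 1.839)/(1.645 − (0)) = 0.544.
μ = 1.839 − (0)·0.544 = 1.839.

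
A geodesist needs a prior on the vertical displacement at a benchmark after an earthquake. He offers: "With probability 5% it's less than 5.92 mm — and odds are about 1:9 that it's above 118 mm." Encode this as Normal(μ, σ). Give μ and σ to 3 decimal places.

For Normal(μ,σ), the p-quantile is μ + z_p·σ. Here z_{0.05} = -1.645, z_{0.9} = 1.282.
So 5.92 = μ − 1.645σ and 118 = μ + 1.282σ.
Subtracting: σ = (118 − 5.92)/(1.282 − (-1.645)) = 38.300.
Then μ = 5.92 − (-1.645)·38.300 = 68.917.

μ = 68.917, σ = 38.300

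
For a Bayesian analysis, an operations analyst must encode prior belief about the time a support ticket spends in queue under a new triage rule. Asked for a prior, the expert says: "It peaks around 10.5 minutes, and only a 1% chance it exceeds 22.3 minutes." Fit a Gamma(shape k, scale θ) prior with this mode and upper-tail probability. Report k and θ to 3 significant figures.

Gamma(k,θ) with k>1 has mode (k−1)θ, so θ = 10.5/(k−1).
Need P(X < 22.3) = 0.99 with θ tied to k this way. Start at k = 2, θ = 10.5: P(X<22.3) ≈ 0.626.
Too low — raise k to concentrate. Iterating converges to k ≈ 9.56.
Then θ = 10.5/(9.56−1) ≈ 1.23.

k ≈ 9.56, θ ≈ 1.23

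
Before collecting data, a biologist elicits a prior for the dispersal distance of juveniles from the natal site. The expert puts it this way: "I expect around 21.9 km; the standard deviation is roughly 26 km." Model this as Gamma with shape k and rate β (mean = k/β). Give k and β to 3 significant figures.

k ≈ 0.709, β ≈ 0.0324

For Gamma(k, rate β): mean = k/β, variance = k/β², so CV = 1/√k.
CV = SD/mean = 26/21.9 = 1.187, hence k = 1/CV² = 0.709.
Then β = k/mean = 0.709/21.9 = 0.0324.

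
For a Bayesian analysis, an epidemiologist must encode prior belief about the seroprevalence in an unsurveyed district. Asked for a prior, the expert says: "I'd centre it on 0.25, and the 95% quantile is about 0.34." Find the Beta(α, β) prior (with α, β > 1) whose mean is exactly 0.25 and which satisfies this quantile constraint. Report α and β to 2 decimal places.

With mean 0.25 fixed, write α = 0.25s, β = 0.75s where s = α+β.
Need P(θ < 0.34) = 0.95 under Beta(0.25s, 0.75s). Normal approximation: (q−m)/√(m(1−m)/s) ≈ z_{0.95} = 1.64, so s ≈ 0.25·0.75·(1.64)²/(0.34−0.25)² = 62.6.
At s = 62.6: P(θ<0.34) ≈ 0.943. Adjusting to match 0.95 gives s ≈ 67.76.
So α = 0.25·67.76 ≈ 16.94, β = 0.75·67.76 ≈ 50.82.

α ≈ 16.94, β ≈ 50.82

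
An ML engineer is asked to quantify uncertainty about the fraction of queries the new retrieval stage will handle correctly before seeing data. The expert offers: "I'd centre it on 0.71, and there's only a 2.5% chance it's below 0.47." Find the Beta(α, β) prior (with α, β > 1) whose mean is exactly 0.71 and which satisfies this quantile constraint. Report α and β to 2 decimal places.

With mean 0.71 fixed, write α = 0.71s, β = 0.29s where s = α+β.
Need P(θ < 0.47) = 0.025 under Beta(0.71s, 0.29s). Normal approximation: (q−m)/√(m(1−m)/s) ≈ z_{0.025} = -1.96, so s ≈ 0.71·0.29·(-1.96)²/(0.47−0.71)² = 13.7.
At s = 13.7: P(θ<0.47) ≈ 0.032. Adjusting to match 0.025 gives s ≈ 15.53.
So α = 0.71·15.53 ≈ 11.02, β = 0.29·15.53 ≈ 4.50.

α ≈ 11.02, β ≈ 4.50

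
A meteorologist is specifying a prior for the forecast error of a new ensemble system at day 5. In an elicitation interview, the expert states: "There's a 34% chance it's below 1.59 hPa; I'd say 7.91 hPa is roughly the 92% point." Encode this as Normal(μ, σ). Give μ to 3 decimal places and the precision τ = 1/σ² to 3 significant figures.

The p-quantile of Normal(μ,σ) is μ + z_p·σ, with z_{0.34} = -0.4125 and z_{0.92} = 1.405.
Eliminate σ: μ = (z₂·x₁ − z₁·x₂)/(z₂ − z₁) = (1.405·1.59 − (-0.4125)·7.91)/1.818 = 3.024.
Then σ = (x₂ − x₁)/(z₂ − z₁) = (7.91 − 1.59)/1.818 = 3.477.
Precision τ = 1/σ² = 1/3.477² = 0.0827.

μ = 3.024, τ = 0.0827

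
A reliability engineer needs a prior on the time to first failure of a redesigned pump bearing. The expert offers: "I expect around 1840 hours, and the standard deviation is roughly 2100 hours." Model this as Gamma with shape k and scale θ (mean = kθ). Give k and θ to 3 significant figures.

k ≈ 0.768, θ ≈ 2400

For Gamma(k, scale θ): mean = kθ, variance = kθ², so CV = 1/√k.
CV = SD/mean = 2100/1840 = 1.141, hence k = 1/CV² = 0.768.
Then θ = mean/k = 1840/0.768 = 2400.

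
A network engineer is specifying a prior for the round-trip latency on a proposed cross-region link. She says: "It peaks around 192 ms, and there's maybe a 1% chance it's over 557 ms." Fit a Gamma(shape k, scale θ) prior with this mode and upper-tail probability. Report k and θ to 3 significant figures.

Gamma(k,θ) with k>1 has mode (k−1)θ, so θ = 192/(k−1).
Need P(X < 557) = 0.99 with θ tied to k this way. Start at k = 2, θ = 192: P(X<557) ≈ 0.786.
Too low — raise k to concentrate. Iterating converges to k ≈ 5.
Then θ = 192/(5−1) ≈ 48.

k ≈ 5, θ ≈ 48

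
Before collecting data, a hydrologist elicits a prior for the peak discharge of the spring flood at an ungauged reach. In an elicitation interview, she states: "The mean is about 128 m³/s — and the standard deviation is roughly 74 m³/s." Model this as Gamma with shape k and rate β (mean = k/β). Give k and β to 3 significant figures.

k ≈ 2.99, β ≈ 0.0234

For Gamma(k, rate β): mean = k/β, variance = k/β², so CV = 1/√k.
CV = SD/mean = 74/128 = 0.5781, hence k = 1/CV² = 2.99.
Then β = k/mean = 2.99/128 = 0.0234.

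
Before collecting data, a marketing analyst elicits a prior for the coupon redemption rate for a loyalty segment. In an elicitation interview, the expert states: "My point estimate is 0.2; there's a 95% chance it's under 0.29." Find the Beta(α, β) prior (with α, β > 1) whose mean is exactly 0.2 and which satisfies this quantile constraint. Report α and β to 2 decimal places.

With mean 0.2 fixed, write α = 0.2s, β = 0.8s where s = α+β.
Need P(θ < 0.29) = 0.95 under Beta(0.2s, 0.8s). Normal approximation: (q−m)/√(m(1−m)/s) ≈ z_{0.95} = 1.64, so s ≈ 0.2·0.8·(1.64)²/(0.29−0.2)² = 53.4.
At s = 53.4: P(θ<0.29) ≈ 0.941. Adjusting to match 0.95 gives s ≈ 59.59.
So α = 0.2·59.59 ≈ 11.92, β = 0.8·59.59 ≈ 47.68.

α ≈ 11.92, β ≈ 47.68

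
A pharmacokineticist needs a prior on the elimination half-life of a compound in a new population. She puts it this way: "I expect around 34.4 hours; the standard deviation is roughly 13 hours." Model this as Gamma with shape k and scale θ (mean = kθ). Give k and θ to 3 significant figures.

k ≈ 7, θ ≈ 4.91

For Gamma(k, scale θ): mean = kθ, variance = kθ², so CV = 1/√k.
CV = SD/mean = 13/34.4 = 0.3779, hence k = 1/CV² = 7.
Then θ = mean/k = 34.4/7 = 4.91.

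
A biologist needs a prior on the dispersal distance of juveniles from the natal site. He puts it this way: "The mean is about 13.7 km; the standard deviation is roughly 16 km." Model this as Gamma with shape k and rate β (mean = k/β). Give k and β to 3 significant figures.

k ≈ 0.733, β ≈ 0.0535

For Gamma(k, rate β): mean = k/β, variance = k/β², so CV = 1/√k.
CV = SD/mean = 16/13.7 = 1.168, hence k = 1/CV² = 0.733.
Then β = k/mean = 0.733/13.7 = 0.0535.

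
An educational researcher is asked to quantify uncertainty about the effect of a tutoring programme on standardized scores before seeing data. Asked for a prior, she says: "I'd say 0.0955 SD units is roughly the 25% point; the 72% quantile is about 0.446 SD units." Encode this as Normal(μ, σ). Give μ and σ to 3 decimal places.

μ = 0.284, σ = 0.279

The p-quantile of Normal(μ,σ) is μ + z_p·σ, with z_{0.25} = -0.6745 and z_{0.72} = 0.5828.
Eliminate σ: μ = (z₂·x₁ − z₁·x₂)/(z₂ − z₁) = (0.5828·0.0955 − (-0.6745)·0.446)/1.257 = 0.284.
Then σ = (x₂ − x₁)/(z₂ − z₁) = (0.446 − 0.0955)/1.257 = 0.279.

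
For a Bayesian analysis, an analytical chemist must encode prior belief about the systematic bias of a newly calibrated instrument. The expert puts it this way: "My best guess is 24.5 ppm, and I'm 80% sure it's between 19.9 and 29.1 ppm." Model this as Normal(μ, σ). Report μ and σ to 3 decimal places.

μ = 24.500, σ = 3.589

A symmetric 80% interval runs μ ± z·σ with z = 1.282.
Half-width = 4.6, so σ = 4.6/1.282 = 3.589.
μ is the stated best guess, 24.500.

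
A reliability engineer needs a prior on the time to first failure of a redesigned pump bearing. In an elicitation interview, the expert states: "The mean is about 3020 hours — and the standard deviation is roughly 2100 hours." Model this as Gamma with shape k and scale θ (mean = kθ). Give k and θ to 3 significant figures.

For Gamma(k, scale θ): mean = kθ, variance = kθ², so CV = 1/√k.
CV = SD/mean = 2100/3020 = 0.6954, hence k = 1/CV² = 2.07.
Then θ = mean/k = 3020/2.07 = 1460.

k ≈ 2.07, θ ≈ 1460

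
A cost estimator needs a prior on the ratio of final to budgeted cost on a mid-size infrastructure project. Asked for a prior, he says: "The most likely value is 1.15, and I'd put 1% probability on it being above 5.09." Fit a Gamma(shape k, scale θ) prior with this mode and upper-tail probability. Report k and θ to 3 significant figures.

k ≈ 2.84, θ ≈ 0.626

Gamma(k,θ) with k>1 has mode (k−1)θ, so θ = 1.15/(k−1).
Need P(X < 5.09) = 0.99 with θ tied to k this way. Start at k = 2, θ = 1.15: P(X<5.09) ≈ 0.935.
Too low — raise k to concentrate. Iterating converges to k ≈ 2.84.
Then θ = 1.15/(2.84−1) ≈ 0.626.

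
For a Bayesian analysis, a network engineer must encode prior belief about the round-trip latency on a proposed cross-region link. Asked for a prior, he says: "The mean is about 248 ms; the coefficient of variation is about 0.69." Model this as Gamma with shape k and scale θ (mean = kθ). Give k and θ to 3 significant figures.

k ≈ 2.1, θ ≈ 118

For Gamma(k, scale θ): mean = kθ, variance = kθ², so CV = 1/√k.
CV = 0.69, hence k = 1/CV² = 2.1.
Then θ = mean/k = 248/2.1 = 118.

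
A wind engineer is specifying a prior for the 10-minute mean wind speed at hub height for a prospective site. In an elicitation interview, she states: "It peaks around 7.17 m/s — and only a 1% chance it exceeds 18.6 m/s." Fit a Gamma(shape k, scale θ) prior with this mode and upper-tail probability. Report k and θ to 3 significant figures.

Gamma(k,θ) with k>1 has mode (k−1)θ, so θ = 7.17/(k−1).
Need P(X < 18.6) = 0.99 with θ tied to k this way. Start at k = 2, θ = 7.17: P(X<18.6) ≈ 0.731.
Too low — raise k to concentrate. Iterating converges to k ≈ 6.12.
Then θ = 7.17/(6.12−1) ≈ 1.4.

k ≈ 6.12, θ ≈ 1.4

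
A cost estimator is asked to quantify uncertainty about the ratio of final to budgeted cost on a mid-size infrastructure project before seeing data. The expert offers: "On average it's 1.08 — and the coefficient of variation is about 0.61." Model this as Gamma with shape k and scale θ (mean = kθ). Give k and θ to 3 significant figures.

k ≈ 2.69, θ ≈ 0.402

For Gamma(k, scale θ): mean = kθ, variance = kθ², so CV = 1/√k.
CV = 0.61, hence k = 1/CV² = 2.69.
Then θ = mean/k = 1.08/2.69 = 0.402.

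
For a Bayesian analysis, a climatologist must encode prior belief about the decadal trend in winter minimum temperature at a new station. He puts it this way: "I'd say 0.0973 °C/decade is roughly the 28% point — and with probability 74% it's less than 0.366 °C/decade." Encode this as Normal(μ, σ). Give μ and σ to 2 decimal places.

μ = 0.23, σ = 0.22

For Normal(μ,σ), the p-quantile is μ + z_p·σ. Here z_{0.28} = -0.5828, z_{0.74} = 0.6433.
So 0.0973 = μ − 0.5828σ and 0.366 = μ + 0.6433σ.
Subtracting: σ = (0.366 − 0.0973)/(0.6433 − (-0.5828)) = 0.22.
Then μ = 0.0973 − (-0.5828)·0.22 = 0.23.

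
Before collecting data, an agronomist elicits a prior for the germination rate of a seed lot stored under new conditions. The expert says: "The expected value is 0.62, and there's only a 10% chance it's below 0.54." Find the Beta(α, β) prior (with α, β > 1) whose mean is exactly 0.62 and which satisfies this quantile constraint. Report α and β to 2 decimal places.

With mean 0.62 fixed, write α = 0.62s, β = 0.38s where s = α+β.
Need P(θ < 0.54) = 0.1 under Beta(0.62s, 0.38s). Normal approximation: (q−m)/√(m(1−m)/s) ≈ z_{0.1} = -1.28, so s ≈ 0.62·0.38·(-1.28)²/(0.54−0.62)² = 60.5.
At s = 60.5: P(θ<0.54) ≈ 0.102. Adjusting to match 0.1 gives s ≈ 61.37.
So α = 0.62·61.37 ≈ 38.05, β = 0.38·61.37 ≈ 23.32.

α ≈ 38.05, β ≈ 23.32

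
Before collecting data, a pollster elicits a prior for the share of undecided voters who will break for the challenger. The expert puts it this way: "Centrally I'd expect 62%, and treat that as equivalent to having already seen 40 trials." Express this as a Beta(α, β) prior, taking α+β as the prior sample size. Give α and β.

α = 24.8, β = 15.2

Under the effective-sample-size interpretation, Beta(α, β) has prior mean α/(α+β) and prior sample size α+β.
So α+β = 40 and α/(α+β) = 0.62, giving α = 0.62·40 = 24.8 and β = 40 − 24.8 = 15.2.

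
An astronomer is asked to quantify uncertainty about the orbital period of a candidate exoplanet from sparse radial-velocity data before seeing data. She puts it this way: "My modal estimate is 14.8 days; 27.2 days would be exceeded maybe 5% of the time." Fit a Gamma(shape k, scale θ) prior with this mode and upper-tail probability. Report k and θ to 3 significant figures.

Gamma(k,θ) with k>1 has mode (k−1)θ, so θ = 14.8/(k−1).
Need P(X < 27.2) = 0.95 with θ tied to k this way. Start at k = 2, θ = 14.8: P(X<27.2) ≈ 0.548.
Too low — raise k to concentrate. Iterating converges to k ≈ 8.52.
Then θ = 14.8/(8.52−1) ≈ 1.97.

k ≈ 8.52, θ ≈ 1.97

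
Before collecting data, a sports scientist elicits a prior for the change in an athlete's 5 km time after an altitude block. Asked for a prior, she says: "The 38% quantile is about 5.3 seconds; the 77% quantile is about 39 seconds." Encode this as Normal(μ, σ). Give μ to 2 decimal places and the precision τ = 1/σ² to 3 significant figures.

μ = 15.16, τ = 0.00096

The p-quantile of Normal(μ,σ) is μ + z_p·σ, with z_{0.38} = -0.3055 and z_{0.77} = 0.7388.
Eliminate σ: μ = (z₂·x₁ − z₁·x₂)/(z₂ − z₁) = (0.7388·5.3 − (-0.3055)·39)/1.044 = 15.16.
Then σ = (x₂ − x₁)/(z₂ − z₁) = (39 − 5.3)/1.044 = 32.27.
Precision τ = 1/σ² = 1/32.27² = 0.00096.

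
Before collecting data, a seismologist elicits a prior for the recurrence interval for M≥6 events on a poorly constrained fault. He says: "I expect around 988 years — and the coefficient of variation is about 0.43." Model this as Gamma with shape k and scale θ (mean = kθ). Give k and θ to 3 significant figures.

k ≈ 5.41, θ ≈ 183

For Gamma(k, scale θ): mean = kθ, variance = kθ², so CV = 1/√k.
CV = 0.43, hence k = 1/CV² = 5.41.
Then θ = mean/k = 988/5.41 = 183.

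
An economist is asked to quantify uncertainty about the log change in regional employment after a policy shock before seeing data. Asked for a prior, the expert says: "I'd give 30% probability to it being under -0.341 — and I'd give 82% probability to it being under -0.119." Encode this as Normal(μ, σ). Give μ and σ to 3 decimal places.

The p-quantile of Normal(μ,σ) is μ + z_p·σ, with z_{0.3} = -0.5244 and z_{0.82} = 0.9154.
Eliminate σ: μ = (z₂·x₁ − z₁·x₂)/(z₂ − z₁) = (0.9154·-0.341 − (-0.5244)·-0.119)/1.44 = -0.260.
Then σ = (x₂ − x₁)/(z₂ − z₁) = (-0.119 − -0.341)/1.44 = 0.154.

μ = -0.260, σ = 0.154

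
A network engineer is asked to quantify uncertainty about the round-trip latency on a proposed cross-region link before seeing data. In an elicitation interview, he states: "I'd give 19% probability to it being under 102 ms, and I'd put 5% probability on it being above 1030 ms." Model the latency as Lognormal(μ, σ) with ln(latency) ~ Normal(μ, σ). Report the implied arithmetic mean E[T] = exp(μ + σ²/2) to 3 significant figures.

E[T] ≈ 347 ms

If T ~ Lognormal(μ,σ) then ln T ~ Normal(μ,σ), so the p-quantile of ln T is μ + z_p·σ.
ln(102) = 4.625 and ln(1030) = 6.937; z_{0.19} = -0.8779, z_{0.95} = 1.645.
σ = (6.937 − 4.625)/(1.645 − (-0.8779)) = 0.917.
μ = 4.625 − (-0.8779)·0.917 = 5.430.
E[T] = exp(μ + σ²/2) = exp(5.430 + 0.4201) = 347 ms.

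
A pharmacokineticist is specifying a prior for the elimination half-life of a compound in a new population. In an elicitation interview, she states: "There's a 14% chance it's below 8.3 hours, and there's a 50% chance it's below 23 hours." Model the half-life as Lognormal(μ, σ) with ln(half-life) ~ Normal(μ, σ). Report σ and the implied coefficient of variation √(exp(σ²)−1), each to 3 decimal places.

If T ~ Lognormal(μ,σ) then ln T ~ Normal(μ,σ), so the p-quantile of ln T is μ + z_p·σ.
ln(8.3) = 2.116 and ln(23) = 3.135; z_{0.14} = -1.08, z_{0.5} = 0.
σ = (3.135 − 2.116)/(0 − (-1.08)) = 0.943.
μ = 2.116 − (-1.08)·0.943 = 3.135.
CV = √(exp(σ²)−1) = √(exp(0.8901)−1) = 1.198.

σ ≈ 0.943, CV ≈ 1.198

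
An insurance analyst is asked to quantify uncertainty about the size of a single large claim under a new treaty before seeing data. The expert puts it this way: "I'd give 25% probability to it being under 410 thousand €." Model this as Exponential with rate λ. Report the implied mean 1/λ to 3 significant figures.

mean ≈ 1430 thousand €

P(T < 410.0) = 1 − e^(−λ·410.0) = 0.25, so λ = −ln(1−0.25)/410.0 = −ln(0.75)/410.0 = 0.000702.
Mean = 1/λ = 1430 thousand €.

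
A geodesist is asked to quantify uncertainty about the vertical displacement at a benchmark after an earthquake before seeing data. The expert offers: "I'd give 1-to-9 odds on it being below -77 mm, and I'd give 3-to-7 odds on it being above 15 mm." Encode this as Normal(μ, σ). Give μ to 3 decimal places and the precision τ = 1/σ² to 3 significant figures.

For Normal(μ,σ), the p-quantile is μ + z_p·σ. Here z_{0.1} = -1.282, z_{0.7} = 0.5244.
So -77 = μ − 1.282σ and 15 = μ + 0.5244σ.
Subtracting: σ = (15 − -77)/(0.5244 − (-1.282)) = 50.943.
Then μ = -77 − (-1.282)·50.943 = -11.714.
Precision τ = 1/σ² = 1/50.94² = 0.000385.

μ = -11.714, τ = 0.000385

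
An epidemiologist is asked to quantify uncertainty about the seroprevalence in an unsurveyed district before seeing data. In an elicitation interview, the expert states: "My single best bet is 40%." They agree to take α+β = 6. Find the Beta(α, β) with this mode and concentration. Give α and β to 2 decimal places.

α = 2.60, β = 3.40

For α,β > 1 the Beta mode is (α−1)/(α+β−2). With α+β = 6, the mode is (α−1)/4.
Set (α−1)/4 = 0.4 → α = 1 + 0.4·4 = 2.60.
β = 6 − α = 3.40.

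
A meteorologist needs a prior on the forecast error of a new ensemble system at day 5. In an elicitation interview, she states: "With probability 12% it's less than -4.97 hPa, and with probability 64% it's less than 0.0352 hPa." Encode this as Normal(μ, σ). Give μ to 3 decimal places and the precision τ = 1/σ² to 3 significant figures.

μ = -1.135, τ = 0.0939

The p-quantile of Normal(μ,σ) is μ + z_p·σ, with z_{0.12} = -1.175 and z_{0.64} = 0.3585.
Eliminate σ: μ = (z₂·x₁ − z₁·x₂)/(z₂ − z₁) = (0.3585·-4.97 − (-1.175)·0.0352)/1.533 = -1.135.
Then σ = (x₂ − x₁)/(z₂ − z₁) = (0.0352 − -4.97)/1.533 = 3.264.
Precision τ = 1/σ² = 1/3.264² = 0.0939.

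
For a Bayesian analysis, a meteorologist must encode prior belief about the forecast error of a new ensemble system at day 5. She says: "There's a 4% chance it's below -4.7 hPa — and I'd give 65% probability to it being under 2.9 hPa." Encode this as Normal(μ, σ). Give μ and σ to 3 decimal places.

For Normal(μ,σ), the p-quantile is μ + z_p·σ. Here z_{0.04} = -1.751, z_{0.65} = 0.3853.
So -4.7 = μ − 1.751σ and 2.9 = μ + 0.3853σ.
Subtracting: σ = (2.9 − -4.7)/(0.3853 − (-1.751)) = 3.558.
Then μ = -4.7 − (-1.751)·3.558 = 1.529.

μ = 1.529, σ = 3.558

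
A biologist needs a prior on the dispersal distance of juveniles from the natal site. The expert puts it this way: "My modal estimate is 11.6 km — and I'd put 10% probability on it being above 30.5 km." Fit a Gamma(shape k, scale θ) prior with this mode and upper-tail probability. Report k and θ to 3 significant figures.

Gamma(k,θ) with k>1 has mode (k−1)θ, so θ = 11.6/(k−1).
Need P(X < 30.5) = 0.9 with θ tied to k this way. Start at k = 2, θ = 11.6: P(X<30.5) ≈ 0.738.
Too low — raise k to concentrate. Iterating converges to k ≈ 3.05.
Then θ = 11.6/(3.05−1) ≈ 5.66.

k ≈ 3.05, θ ≈ 5.66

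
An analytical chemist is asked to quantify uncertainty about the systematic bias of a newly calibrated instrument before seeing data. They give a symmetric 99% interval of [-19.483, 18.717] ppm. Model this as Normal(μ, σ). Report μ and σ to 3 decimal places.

A symmetric 99% interval runs μ ± z·σ with z = 2.576.
Half-width = 19.1, so σ = 19.1/2.576 = 7.415.
μ is the interval midpoint, -0.383.

μ = -0.383, σ = 7.415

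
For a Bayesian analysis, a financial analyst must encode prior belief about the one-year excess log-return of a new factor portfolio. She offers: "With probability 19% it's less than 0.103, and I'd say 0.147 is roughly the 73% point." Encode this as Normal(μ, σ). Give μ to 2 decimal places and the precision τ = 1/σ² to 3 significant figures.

μ = 0.13, τ = 1150

The p-quantile of Normal(μ,σ) is μ + z_p·σ, with z_{0.19} = -0.8779 and z_{0.73} = 0.6128.
Eliminate σ: μ = (z₂·x₁ − z₁·x₂)/(z₂ − z₁) = (0.6128·0.103 − (-0.8779)·0.147)/1.491 = 0.13.
Then σ = (x₂ − x₁)/(z₂ − z₁) = (0.147 − 0.103)/1.491 = 0.03.
Precision τ = 1/σ² = 1/0.02952² = 1150.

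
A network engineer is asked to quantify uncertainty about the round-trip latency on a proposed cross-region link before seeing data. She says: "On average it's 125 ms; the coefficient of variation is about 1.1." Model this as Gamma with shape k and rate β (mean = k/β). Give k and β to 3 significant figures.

For Gamma(k, rate β): mean = k/β, variance = k/β², so CV = 1/√k.
CV = 1.1, hence k = 1/CV² = 0.826.
Then β = k/mean = 0.826/125 = 0.00661.

k ≈ 0.826, β ≈ 0.00661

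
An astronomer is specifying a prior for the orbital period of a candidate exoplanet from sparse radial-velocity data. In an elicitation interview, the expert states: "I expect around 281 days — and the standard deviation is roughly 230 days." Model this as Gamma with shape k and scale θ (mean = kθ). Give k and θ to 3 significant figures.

For Gamma(k, scale θ): mean = kθ, variance = kθ², so CV = 1/√k.
CV = SD/mean = 230/281 = 0.8185, hence k = 1/CV² = 1.49.
Then θ = mean/k = 281/1.49 = 188.

k ≈ 1.49, θ ≈ 188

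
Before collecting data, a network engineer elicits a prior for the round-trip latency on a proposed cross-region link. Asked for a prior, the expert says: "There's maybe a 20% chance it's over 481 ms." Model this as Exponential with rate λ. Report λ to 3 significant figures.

P(T > 481.0) = e^(−λ·481.0) = 0.2, so λ = −ln(0.2)/481.0 = 0.00335.

λ ≈ 0.00335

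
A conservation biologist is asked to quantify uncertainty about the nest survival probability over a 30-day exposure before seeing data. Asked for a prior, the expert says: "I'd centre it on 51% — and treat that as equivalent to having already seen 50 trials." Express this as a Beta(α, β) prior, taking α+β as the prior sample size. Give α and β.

α = 25.5, β = 24.5

Under the effective-sample-size interpretation, Beta(α, β) has prior mean α/(α+β) and prior sample size α+β.
So α+β = 50 and α/(α+β) = 0.51, giving α = 0.51·50 = 25.5 and β = 50 − 25.5 = 24.5.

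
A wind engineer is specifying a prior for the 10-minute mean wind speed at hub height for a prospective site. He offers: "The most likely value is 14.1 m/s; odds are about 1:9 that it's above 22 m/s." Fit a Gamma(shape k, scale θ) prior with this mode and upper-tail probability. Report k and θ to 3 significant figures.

k ≈ 10.5, θ ≈ 1.49

Gamma(k,θ) with k>1 has mode (k−1)θ, so θ = 14.1/(k−1).
Need P(X < 22) = 0.9 with θ tied to k this way. Start at k = 2, θ = 14.1: P(X<22) ≈ 0.462.
Too low — raise k to concentrate. Iterating converges to k ≈ 10.5.
Then θ = 14.1/(10.5−1) ≈ 1.49.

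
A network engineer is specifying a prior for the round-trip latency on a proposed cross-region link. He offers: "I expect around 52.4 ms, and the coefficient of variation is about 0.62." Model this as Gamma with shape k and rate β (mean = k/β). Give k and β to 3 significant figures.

k ≈ 2.6, β ≈ 0.0496

For Gamma(k, rate β): mean = k/β, variance = k/β², so CV = 1/√k.
CV = 0.62, hence k = 1/CV² = 2.6.
Then β = k/mean = 2.6/52.4 = 0.0496.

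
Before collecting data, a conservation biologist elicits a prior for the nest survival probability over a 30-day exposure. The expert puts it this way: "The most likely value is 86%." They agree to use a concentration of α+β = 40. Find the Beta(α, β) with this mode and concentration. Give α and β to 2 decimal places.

For α,β > 1 the Beta mode is (α−1)/(α+β−2). With α+β = 40, the mode is (α−1)/38.
Set (α−1)/38 = 0.86 → α = 1 + 0.86·38 = 33.68.
β = 40 − α = 6.32.

α = 33.68, β = 6.32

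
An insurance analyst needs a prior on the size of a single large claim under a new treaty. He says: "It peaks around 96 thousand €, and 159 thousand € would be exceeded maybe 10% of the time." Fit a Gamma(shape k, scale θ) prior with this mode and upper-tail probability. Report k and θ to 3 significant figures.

Gamma(k,θ) with k>1 has mode (k−1)θ, so θ = 96/(k−1).
Need P(X < 159) = 0.9 with θ tied to k this way. Start at k = 2, θ = 96: P(X<159) ≈ 0.493.
Too low — raise k to concentrate. Iterating converges to k ≈ 8.41.
Then θ = 96/(8.41−1) ≈ 12.9.

k ≈ 8.41, θ ≈ 12.9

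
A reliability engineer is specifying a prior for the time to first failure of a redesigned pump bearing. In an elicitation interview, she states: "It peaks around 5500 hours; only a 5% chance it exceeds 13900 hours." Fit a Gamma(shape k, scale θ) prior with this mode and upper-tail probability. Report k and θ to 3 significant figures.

k ≈ 4.16, θ ≈ 1740

Gamma(k,θ) with k>1 has mode (k−1)θ, so θ = 5500/(k−1).
Need P(X < 13900) = 0.95 with θ tied to k this way. Start at k = 2, θ = 5500: P(X<13900) ≈ 0.718.
Too low — raise k to concentrate. Iterating converges to k ≈ 4.16.
Then θ = 5500/(4.16−1) ≈ 1740.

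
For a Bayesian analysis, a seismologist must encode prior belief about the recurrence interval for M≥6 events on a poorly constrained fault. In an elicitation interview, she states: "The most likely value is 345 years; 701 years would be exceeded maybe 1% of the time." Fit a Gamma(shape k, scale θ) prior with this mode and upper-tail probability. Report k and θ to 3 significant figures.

Gamma(k,θ) with k>1 has mode (k−1)θ, so θ = 345/(k−1).
Need P(X < 701) = 0.99 with θ tied to k this way. Start at k = 2, θ = 345: P(X<701) ≈ 0.603.
Too low — raise k to concentrate. Iterating converges to k ≈ 10.7.
Then θ = 345/(10.7−1) ≈ 35.4.

k ≈ 10.7, θ ≈ 35.4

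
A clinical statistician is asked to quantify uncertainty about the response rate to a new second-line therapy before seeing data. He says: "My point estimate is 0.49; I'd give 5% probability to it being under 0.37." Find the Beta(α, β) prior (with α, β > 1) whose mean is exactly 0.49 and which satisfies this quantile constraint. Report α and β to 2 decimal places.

α ≈ 22.48, β ≈ 23.40

With mean 0.49 fixed, write α = 0.49s, β = 0.51s where s = α+β.
Need P(θ < 0.37) = 0.05 under Beta(0.49s, 0.51s). Normal approximation: (q−m)/√(m(1−m)/s) ≈ z_{0.05} = -1.64, so s ≈ 0.49·0.51·(-1.64)²/(0.37−0.49)² = 47.0.
At s = 47.0: P(θ<0.37) ≈ 0.048. Adjusting to match 0.05 gives s ≈ 45.89.
So α = 0.49·45.89 ≈ 22.48, β = 0.51·45.89 ≈ 23.40.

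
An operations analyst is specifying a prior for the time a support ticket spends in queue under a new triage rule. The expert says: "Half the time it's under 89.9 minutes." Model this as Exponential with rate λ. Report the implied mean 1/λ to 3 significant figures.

mean ≈ 130 minutes

Exponential median = ln 2 / λ, so λ = ln 2 / 89.9 = 0.00771.
Mean = 1/λ = 130 minutes.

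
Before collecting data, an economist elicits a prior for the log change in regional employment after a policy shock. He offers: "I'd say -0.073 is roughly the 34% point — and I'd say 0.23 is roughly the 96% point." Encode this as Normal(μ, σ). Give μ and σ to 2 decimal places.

The p-quantile of Normal(μ,σ) is μ + z_p·σ, with z_{0.34} = -0.4125 and z_{0.96} = 1.751.
Eliminate σ: μ = (z₂·x₁ − z₁·x₂)/(z₂ − z₁) = (1.751·-0.073 − (-0.4125)·0.23)/2.163 = -0.02.
Then σ = (x₂ − x₁)/(z₂ − z₁) = (0.23 − -0.073)/2.163 = 0.14.

μ = -0.02, σ = 0.14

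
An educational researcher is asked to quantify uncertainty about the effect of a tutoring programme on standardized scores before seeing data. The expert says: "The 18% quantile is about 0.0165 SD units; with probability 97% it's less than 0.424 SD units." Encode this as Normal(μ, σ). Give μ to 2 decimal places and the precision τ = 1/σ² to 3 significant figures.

μ = 0.15, τ = 47.1

For Normal(μ,σ), the p-quantile is μ + z_p·σ. Here z_{0.18} = -0.9154, z_{0.97} = 1.881.
So 0.0165 = μ − 0.9154σ and 0.424 = μ + 1.881σ.
Subtracting: σ = (0.424 − 0.0165)/(1.881 − (-0.9154)) = 0.15.
Then μ = 0.0165 − (-0.9154)·0.15 = 0.15.
Precision τ = 1/σ² = 1/0.1457² = 47.1.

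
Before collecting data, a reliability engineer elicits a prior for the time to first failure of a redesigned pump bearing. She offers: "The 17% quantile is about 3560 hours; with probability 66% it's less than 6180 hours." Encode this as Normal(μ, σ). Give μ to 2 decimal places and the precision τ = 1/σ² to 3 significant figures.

μ = 5389.26, τ = 2.72e-07

The p-quantile of Normal(μ,σ) is μ + z_p·σ, with z_{0.17} = -0.9542 and z_{0.66} = 0.4125.
Eliminate σ: μ = (z₂·x₁ − z₁·x₂)/(z₂ − z₁) = (0.4125·3560 − (-0.9542)·6180)/1.367 = 5389.26.
Then σ = (x₂ − x₁)/(z₂ − z₁) = (6180 − 3560)/1.367 = 1917.13.
Precision τ = 1/σ² = 1/1917² = 2.72e-07.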